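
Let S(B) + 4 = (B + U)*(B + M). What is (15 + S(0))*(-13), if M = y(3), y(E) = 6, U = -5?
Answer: 247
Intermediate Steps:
M = 6
S(B) = -4 + (-5 + B)*(6 + B) (S(B) = -4 + (B - 5)*(B + 6) = -4 + (-5 + B)*(6 + B))
(15 + S(0))*(-13) = (15 + (-34 + 0 + 0²))*(-13) = (15 + (-34 + 0 + 0))*(-13) = (15 - 34)*(-13) = -19*(-13) = 247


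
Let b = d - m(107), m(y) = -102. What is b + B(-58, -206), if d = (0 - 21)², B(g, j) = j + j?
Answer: 131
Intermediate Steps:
B(g, j) = 2*j
d = 441 (d = (-21)² = 441)
b = 543 (b = 441 - 1*(-102) = 441 + 102 = 543)
b + B(-58, -206) = 543 + 2*(-206) = 543 - 412 = 131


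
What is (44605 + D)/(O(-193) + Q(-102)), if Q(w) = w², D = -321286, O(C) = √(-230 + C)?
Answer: -319843236/12027071 + 92227*I*√47/12027071 ≈ -26.594 + 0.052571*I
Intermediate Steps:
(44605 + D)/(O(-193) + Q(-102)) = (44605 - 321286)/(√(-230 - 193) + (-102)²) = -276681/(√(-423) + 10404) = -276681/(3*I*√47 + 10404) = -276681/(10404 + 3*I*√47)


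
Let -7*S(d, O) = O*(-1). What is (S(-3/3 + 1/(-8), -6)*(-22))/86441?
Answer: 132/605087 ≈ 0.00021815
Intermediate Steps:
S(d, O) = O/7 (S(d, O) = -O*(-1)/7 = -(-1)*O/7 = O/7)
(S(-3/3 + 1/(-8), -6)*(-22))/86441 = (((⅐)*(-6))*(-22))/86441 = -6/7*(-22)*(1/86441) = (132/7)*(1/86441) = 132/605087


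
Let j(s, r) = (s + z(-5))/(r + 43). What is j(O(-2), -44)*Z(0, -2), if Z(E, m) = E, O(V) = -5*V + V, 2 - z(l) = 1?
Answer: 0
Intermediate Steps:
z(l) = 1 (z(l) = 2 - 1*1 = 2 - 1 = 1)
O(V) = -4*V
j(s, r) = (1 + s)/(43 + r) (j(s, r) = (s + 1)/(r + 43) = (1 + s)/(43 + r))
j(O(-2), -44)*Z(0, -2) = ((1 - 4*(-2))/(43 - 44))*0 = ((1 + 8)/(-1))*0 = -1*9*0 = -9*0 = 0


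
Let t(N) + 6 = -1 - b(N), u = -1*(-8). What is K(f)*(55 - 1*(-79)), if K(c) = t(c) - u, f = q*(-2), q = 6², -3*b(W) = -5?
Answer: -6700/3 ≈ -2233.3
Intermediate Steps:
b(W) = 5/3 (b(W) = -⅓*(-5) = 5/3)
u = 8
q = 36
t(N) = -26/3 (t(N) = -6 + (-1 - 1*5/3) = -6 + (-1 - 5/3) = -6 - 8/3 = -26/3)
f = -72 (f = 36*(-2) = -72)
K(c) = -50/3 (K(c) = -26/3 - 1*8 = -26/3 - 8 = -50/3)
K(f)*(55 - 1*(-79)) = -50*(55 - 1*(-79))/3 = -50*(55 + 79)/3 = -50/3*134 = -6700/3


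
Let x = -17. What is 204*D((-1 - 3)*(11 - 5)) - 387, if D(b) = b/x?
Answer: -99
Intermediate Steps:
D(b) = -b/17 (D(b) = b/(-17) = b*(-1/17) = -b/17)
204*D((-1 - 3)*(11 - 5)) - 387 = 204*(-(-1 - 3)*(11 - 5)/17) - 387 = 204*(-(-4)*6/17) - 387 = 204*(-1/17*(-24)) - 387 = 204*(24/17) - 387 = 288 - 387 = -99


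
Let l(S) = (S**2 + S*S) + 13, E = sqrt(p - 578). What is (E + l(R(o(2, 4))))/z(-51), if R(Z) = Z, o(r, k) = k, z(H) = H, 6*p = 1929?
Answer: -15/17 - I*sqrt(114)/34 ≈ -0.88235 - 0.31403*I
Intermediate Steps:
p = 643/2 (p = (1/6)*1929 = 643/2 ≈ 321.50)
E = 3*I*sqrt(114)/2 (E = sqrt(643/2 - 578) = sqrt(-513/2) = 3*I*sqrt(114)/2 ≈ 16.016*I)
l(S) = 13 + 2*S**2 (l(S) = (S**2 + S**2) + 13 = 2*S**2 + 13 = 13 + 2*S**2)
(E + l(R(o(2, 4))))/z(-51) = (3*I*sqrt(114)/2 + (13 + 2*4**2))/(-51) = (3*I*sqrt(114)/2 + (13 + 2*16))*(-1/51) = (3*I*sqrt(114)/2 + (13 + 32))*(-1/51) = (3*I*sqrt(114)/2 + 45)*(-1/51) = (45 + 3*I*sqrt(114)/2)*(-1/51) = -15/17 - I*sqrt(114)/34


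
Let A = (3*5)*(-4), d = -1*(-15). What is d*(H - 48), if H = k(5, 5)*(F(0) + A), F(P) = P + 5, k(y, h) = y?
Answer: -4845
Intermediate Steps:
F(P) = 5 + P
d = 15
A = -60 (A = 15*(-4) = -60)
H = -275 (H = 5*((5 + 0) - 60) = 5*(5 - 60) = 5*(-55) = -275)
d*(H - 48) = 15*(-275 - 48) = 15*(-323) = -4845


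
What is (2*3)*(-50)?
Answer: -300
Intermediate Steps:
(2*3)*(-50) = 6*(-50) = -300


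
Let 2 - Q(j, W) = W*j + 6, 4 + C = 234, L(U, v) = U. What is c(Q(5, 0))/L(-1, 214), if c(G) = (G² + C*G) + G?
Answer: 908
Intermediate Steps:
C = 230 (C = -4 + 234 = 230)
Q(j, W) = -4 - W*j (Q(j, W) = 2 - (W*j + 6) = 2 - (6 + W*j) = 2 + (-6 - W*j) = -4 - W*j)
c(G) = G² + 231*G (c(G) = (G² + 230*G) + G = G² + 231*G)
c(Q(5, 0))/L(-1, 214) = ((-4 - 1*0*5)*(231 + (-4 - 1*0*5)))/(-1) = ((-4 + 0)*(231 + (-4 + 0)))*(-1) = -4*(231 - 4)*(-1) = -4*227*(-1) = -908*(-1) = 908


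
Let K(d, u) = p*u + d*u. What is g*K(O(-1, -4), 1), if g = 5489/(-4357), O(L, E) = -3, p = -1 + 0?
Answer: 21956/4357 ≈ 5.0392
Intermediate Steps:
p = -1
K(d, u) = -u + d*u
g = -5489/4357 (g = 5489*(-1/4357) = -5489/4357 ≈ -1.2598)
g*K(O(-1, -4), 1) = -5489*(-1 - 3)/4357 = -5489*(-4)/4357 = -5489/4357*(-4) = 21956/4357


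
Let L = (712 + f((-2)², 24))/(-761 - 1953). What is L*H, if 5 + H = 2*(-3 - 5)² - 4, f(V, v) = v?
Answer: -1904/59 ≈ -32.271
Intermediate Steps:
H = 119 (H = -5 + (2*(-3 - 5)² - 4) = -5 + (2*(-8)² - 4) = -5 + (2*64 - 4) = -5 + (128 - 4) = -5 + 124 = 119)
L = -16/59 (L = (712 + 24)/(-761 - 1953) = 736/(-2714) = 736*(-1/2714) = -16/59 ≈ -0.27119)
L*H = -16/59*119 = -1904/59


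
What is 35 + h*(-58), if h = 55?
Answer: -3155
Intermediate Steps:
35 + h*(-58) = 35 + 55*(-58) = 35 - 3190 = -3155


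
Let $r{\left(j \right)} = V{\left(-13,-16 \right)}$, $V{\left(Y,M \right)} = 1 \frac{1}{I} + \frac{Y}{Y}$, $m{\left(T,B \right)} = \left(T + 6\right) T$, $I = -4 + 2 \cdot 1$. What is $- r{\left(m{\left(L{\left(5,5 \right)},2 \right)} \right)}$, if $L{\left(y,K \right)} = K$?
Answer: $- \frac{1}{2} \approx -0.5$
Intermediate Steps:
$I = -2$ ($I = -4 + 2 = -2$)
$m{\left(T,B \right)} = T \left(6 + T\right)$ ($m{\left(T,B \right)} = \left(6 + T\right) T = T \left(6 + T\right)$)
$V{\left(Y,M \right)} = \frac{1}{2}$ ($V{\left(Y,M \right)} = 1 \frac{1}{-2} + \frac{Y}{Y} = 1 \left(- \frac{1}{2}\right) + 1 = - \frac{1}{2} + 1 = \frac{1}{2}$)
$r{\left(j \right)} = \frac{1}{2}$
$- r{\left(m{\left(L{\left(5,5 \right)},2 \right)} \right)} = \left(-1\right) \frac{1}{2} = - \frac{1}{2}$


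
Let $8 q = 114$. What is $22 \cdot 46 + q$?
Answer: $\frac{4105}{4} \approx 1026.3$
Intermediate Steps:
$q = \frac{57}{4}$ ($q = \frac{1}{8} \cdot 114 = \frac{57}{4} \approx 14.25$)
$22 \cdot 46 + q = 22 \cdot 46 + \frac{57}{4} = 1012 + \frac{57}{4} = \frac{4105}{4}$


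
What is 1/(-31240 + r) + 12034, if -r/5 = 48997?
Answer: 3324091649/276225 ≈ 12034.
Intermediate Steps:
r = -244985 (r = -5*48997 = -244985)
1/(-31240 + r) + 12034 = 1/(-31240 - 244985) + 12034 = 1/(-276225) + 12034 = -1/276225 + 12034 = 3324091649/276225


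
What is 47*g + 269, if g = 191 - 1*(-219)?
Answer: 19539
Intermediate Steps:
g = 410 (g = 191 + 219 = 410)
47*g + 269 = 47*410 + 269 = 19270 + 269 = 19539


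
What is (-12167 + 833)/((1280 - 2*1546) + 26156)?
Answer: -5667/12172 ≈ -0.46558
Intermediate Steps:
(-12167 + 833)/((1280 - 2*1546) + 26156) = -11334/((1280 - 1*3092) + 26156) = -11334/((1280 - 3092) + 26156) = -11334/(-1812 + 26156) = -11334/24344 = -11334*1/24344 = -5667/12172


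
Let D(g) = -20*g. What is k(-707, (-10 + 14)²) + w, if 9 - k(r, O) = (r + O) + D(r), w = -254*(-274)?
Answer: 56156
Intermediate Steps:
w = 69596
k(r, O) = 9 - O + 19*r (k(r, O) = 9 - ((r + O) - 20*r) = 9 - ((O + r) - 20*r) = 9 - (O - 19*r) = 9 + (-O + 19*r) = 9 - O + 19*r)
k(-707, (-10 + 14)²) + w = (9 - (-10 + 14)² + 19*(-707)) + 69596 = (9 - 1*4² - 13433) + 69596 = (9 - 1*16 - 13433) + 69596 = (9 - 16 - 13433) + 69596 = -13440 + 69596 = 56156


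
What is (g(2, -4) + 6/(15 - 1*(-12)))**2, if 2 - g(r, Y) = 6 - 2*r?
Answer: 4/81 ≈ 0.049383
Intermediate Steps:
g(r, Y) = -4 + 2*r (g(r, Y) = 2 - (6 - 2*r) = 2 + (-6 + 2*r) = -4 + 2*r)
(g(2, -4) + 6/(15 - 1*(-12)))**2 = ((-4 + 2*2) + 6/(15 - 1*(-12)))**2 = ((-4 + 4) + 6/(15 + 12))**2 = (0 + 6/27)**2 = (0 + 6*(1/27))**2 = (0 + 2/9)**2 = (2/9)**2 = 4/81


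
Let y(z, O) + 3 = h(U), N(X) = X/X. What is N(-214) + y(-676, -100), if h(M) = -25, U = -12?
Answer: -27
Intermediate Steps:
N(X) = 1
y(z, O) = -28 (y(z, O) = -3 - 25 = -28)
N(-214) + y(-676, -100) = 1 - 28 = -27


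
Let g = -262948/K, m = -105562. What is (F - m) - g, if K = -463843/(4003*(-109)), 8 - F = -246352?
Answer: 277967868242/463843 ≈ 5.9927e+5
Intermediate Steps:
F = 246360 (F = 8 - 1*(-246352) = 8 + 246352 = 246360)
K = 463843/436327 (K = -463843/(-436327) = -463843*(-1/436327) = 463843/436327 ≈ 1.0631)
g = -114731311996/463843 (g = -262948/463843/436327 = -262948*436327/463843 = -114731311996/463843 ≈ -2.4735e+5)
(F - m) - g = (246360 - 1*(-105562)) - 1*(-114731311996/463843) = (246360 + 105562) + 114731311996/463843 = 351922 + 114731311996/463843 = 277967868242/463843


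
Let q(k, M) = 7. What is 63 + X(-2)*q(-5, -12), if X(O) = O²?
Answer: 91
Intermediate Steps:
63 + X(-2)*q(-5, -12) = 63 + (-2)²*7 = 63 + 4*7 = 63 + 28 = 91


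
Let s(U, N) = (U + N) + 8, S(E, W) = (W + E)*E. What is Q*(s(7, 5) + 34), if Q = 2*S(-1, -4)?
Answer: 540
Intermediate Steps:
S(E, W) = E*(E + W) (S(E, W) = (E + W)*E = E*(E + W))
s(U, N) = 8 + N + U (s(U, N) = (N + U) + 8 = 8 + N + U)
Q = 10 (Q = 2*(-(-1 - 4)) = 2*(-1*(-5)) = 2*5 = 10)
Q*(s(7, 5) + 34) = 10*((8 + 5 + 7) + 34) = 10*(20 + 34) = 10*54 = 540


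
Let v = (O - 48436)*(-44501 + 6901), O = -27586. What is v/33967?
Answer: 2858427200/33967 ≈ 84153.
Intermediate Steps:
v = 2858427200 (v = (-27586 - 48436)*(-44501 + 6901) = -76022*(-37600) = 2858427200)
v/33967 = 2858427200/33967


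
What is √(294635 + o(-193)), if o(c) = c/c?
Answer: 2*√73659 ≈ 542.80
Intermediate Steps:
o(c) = 1
√(294635 + o(-193)) = √(294635 + 1) = √294636 = 2*√73659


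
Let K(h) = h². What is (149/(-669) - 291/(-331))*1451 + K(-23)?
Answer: 328058591/221439 ≈ 1481.5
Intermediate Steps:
(149/(-669) - 291/(-331))*1451 + K(-23) = (149/(-669) - 291/(-331))*1451 + (-23)² = (149*(-1/669) - 291*(-1/331))*1451 + 529 = (-149/669 + 291/331)*1451 + 529 = (145360/221439)*1451 + 529 = 210917360/221439 + 529 = 328058591/221439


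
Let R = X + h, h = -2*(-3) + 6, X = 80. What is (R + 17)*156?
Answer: 17004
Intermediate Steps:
h = 12 (h = 6 + 6 = 12)
R = 92 (R = 80 + 12 = 92)
(R + 17)*156 = (92 + 17)*156 = 109*156 = 17004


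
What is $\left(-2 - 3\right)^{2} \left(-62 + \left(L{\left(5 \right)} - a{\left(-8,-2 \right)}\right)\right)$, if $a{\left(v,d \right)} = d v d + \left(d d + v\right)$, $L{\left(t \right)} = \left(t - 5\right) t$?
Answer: $-650$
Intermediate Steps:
$L{\left(t \right)} = t \left(-5 + t\right)$ ($L{\left(t \right)} = \left(-5 + t\right) t = t \left(-5 + t\right)$)
$a{\left(v,d \right)} = v + d^{2} + v d^{2}$ ($a{\left(v,d \right)} = v d^{2} + \left(d^{2} + v\right) = v d^{2} + \left(v + d^{2}\right) = v + d^{2} + v d^{2}$)
$\left(-2 - 3\right)^{2} \left(-62 + \left(L{\left(5 \right)} - a{\left(-8,-2 \right)}\right)\right) = \left(-2 - 3\right)^{2} \left(-62 - \left(-4 - 32 - 5 \left(-5 + 5\right)\right)\right) = \left(-5\right)^{2} \left(-62 - \left(-8 + 4 - 32\right)\right) = 25 \left(-62 - \left(-8 + 4 - 32\right)\right) = 25 \left(-62 + \left(0 - -36\right)\right) = 25 \left(-62 + \left(0 + 36\right)\right) = 25 \left(-62 + 36\right) = 25 \left(-26\right) = -650$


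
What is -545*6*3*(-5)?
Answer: 49050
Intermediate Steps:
-545*6*3*(-5) = -9810*(-5) = -545*(-90) = 49050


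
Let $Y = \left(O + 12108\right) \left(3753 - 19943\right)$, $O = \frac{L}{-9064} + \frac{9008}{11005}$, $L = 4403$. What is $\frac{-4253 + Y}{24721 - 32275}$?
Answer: $\frac{1955467320718079}{75350636328} \approx 25952.0$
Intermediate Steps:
$O = \frac{33193497}{99749320}$ ($O = \frac{4403}{-9064} + \frac{9008}{11005} = 4403 \left(- \frac{1}{9064}\right) + 9008 \cdot \frac{1}{11005} = - \frac{4403}{9064} + \frac{9008}{11005} = \frac{33193497}{99749320} \approx 0.33277$)
$Y = - \frac{1955424897332283}{9974932}$ ($Y = \left(\frac{33193497}{99749320} + 12108\right) \left(3753 - 19943\right) = \frac{1207797960057}{99749320} \left(-16190\right) = - \frac{1955424897332283}{9974932} \approx -1.9603 \cdot 10^{8}$)
$\frac{-4253 + Y}{24721 - 32275} = \frac{-4253 - \frac{1955424897332283}{9974932}}{24721 - 32275} = - \frac{1955467320718079}{9974932 \left(-7554\right)} = \left(- \frac{1955467320718079}{9974932}\right) \left(- \frac{1}{7554}\right) = \frac{1955467320718079}{75350636328}$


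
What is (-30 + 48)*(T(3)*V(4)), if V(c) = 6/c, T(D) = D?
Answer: 81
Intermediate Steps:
(-30 + 48)*(T(3)*V(4)) = (-30 + 48)*(3*(6/4)) = 18*(3*(6*(1/4))) = 18*(3*(3/2)) = 18*(9/2) = 81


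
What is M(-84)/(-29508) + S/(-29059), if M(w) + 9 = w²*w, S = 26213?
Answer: 5483384621/285824324 ≈ 19.184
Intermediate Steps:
M(w) = -9 + w³ (M(w) = -9 + w²*w = -9 + w³)
M(-84)/(-29508) + S/(-29059) = (-9 + (-84)³)/(-29508) + 26213/(-29059) = (-9 - 592704)*(-1/29508) + 26213*(-1/29059) = -592713*(-1/29508) - 26213/29059 = 197571/9836 - 26213/29059 = 5483384621/285824324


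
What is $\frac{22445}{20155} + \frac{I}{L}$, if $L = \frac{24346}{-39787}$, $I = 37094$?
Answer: $- \frac{2974539125562}{49069363} \approx -60619.0$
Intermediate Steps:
$L = - \frac{24346}{39787}$ ($L = 24346 \left(- \frac{1}{39787}\right) = - \frac{24346}{39787} \approx -0.61191$)
$\frac{22445}{20155} + \frac{I}{L} = \frac{22445}{20155} + \frac{37094}{- \frac{24346}{39787}} = 22445 \cdot \frac{1}{20155} + 37094 \left(- \frac{39787}{24346}\right) = \frac{4489}{4031} - \frac{737929489}{12173} = - \frac{2974539125562}{49069363}$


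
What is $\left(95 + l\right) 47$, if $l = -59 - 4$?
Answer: $1504$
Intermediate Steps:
$l = -63$ ($l = -59 - 4 = -63$)
$\left(95 + l\right) 47 = \left(95 - 63\right) 47 = 32 \cdot 47 = 1504$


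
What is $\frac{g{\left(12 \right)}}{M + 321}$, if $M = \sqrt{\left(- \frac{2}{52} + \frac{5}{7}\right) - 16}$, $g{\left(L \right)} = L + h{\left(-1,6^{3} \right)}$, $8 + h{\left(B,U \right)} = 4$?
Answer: $\frac{467376}{18756251} - \frac{8 i \sqrt{507598}}{18756251} \approx 0.024918 - 0.00030388 i$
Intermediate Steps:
$h{\left(B,U \right)} = -4$ ($h{\left(B,U \right)} = -8 + 4 = -4$)
$g{\left(L \right)} = -4 + L$ ($g{\left(L \right)} = L - 4 = -4 + L$)
$M = \frac{i \sqrt{507598}}{182}$ ($M = \sqrt{\left(\left(-2\right) \frac{1}{52} + 5 \cdot \frac{1}{7}\right) - 16} = \sqrt{\left(- \frac{1}{26} + \frac{5}{7}\right) - 16} = \sqrt{\frac{123}{182} - 16} = \sqrt{- \frac{2789}{182}} = \frac{i \sqrt{507598}}{182} \approx 3.9146 i$)
$\frac{g{\left(12 \right)}}{M + 321} = \frac{-4 + 12}{\frac{i \sqrt{507598}}{182} + 321} = \frac{8}{321 + \frac{i \sqrt{507598}}{182}}$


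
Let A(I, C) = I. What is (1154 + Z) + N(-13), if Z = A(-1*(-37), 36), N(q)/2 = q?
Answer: 1165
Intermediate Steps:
N(q) = 2*q
Z = 37 (Z = -1*(-37) = 37)
(1154 + Z) + N(-13) = (1154 + 37) + 2*(-13) = 1191 - 26 = 1165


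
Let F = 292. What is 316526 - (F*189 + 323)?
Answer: 261015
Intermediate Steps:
316526 - (F*189 + 323) = 316526 - (292*189 + 323) = 316526 - (55188 + 323) = 316526 - 1*55511 = 316526 - 55511 = 261015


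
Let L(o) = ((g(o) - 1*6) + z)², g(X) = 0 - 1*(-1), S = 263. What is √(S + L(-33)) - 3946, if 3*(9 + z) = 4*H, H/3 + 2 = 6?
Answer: -3946 + √267 ≈ -3929.7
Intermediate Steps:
g(X) = 1 (g(X) = 0 + 1 = 1)
H = 12 (H = -6 + 3*6 = -6 + 18 = 12)
z = 7 (z = -9 + (4*12)/3 = -9 + (⅓)*48 = -9 + 16 = 7)
L(o) = 4 (L(o) = ((1 - 1*6) + 7)² = ((1 - 6) + 7)² = (-5 + 7)² = 2² = 4)
√(S + L(-33)) - 3946 = √(263 + 4) - 3946 = √267 - 3946 = -3946 + √267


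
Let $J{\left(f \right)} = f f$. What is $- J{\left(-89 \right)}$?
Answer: $-7921$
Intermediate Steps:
$J{\left(f \right)} = f^{2}$
$- J{\left(-89 \right)} = - \left(-89\right)^{2} = \left(-1\right) 7921 = -7921$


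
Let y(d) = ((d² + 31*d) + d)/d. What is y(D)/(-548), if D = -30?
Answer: -1/274 ≈ -0.0036496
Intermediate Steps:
y(d) = (d² + 32*d)/d
y(D)/(-548) = (32 - 30)/(-548) = 2*(-1/548) = -1/274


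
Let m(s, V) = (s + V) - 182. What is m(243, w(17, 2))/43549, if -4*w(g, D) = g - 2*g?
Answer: 261/174196 ≈ 0.0014983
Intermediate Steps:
w(g, D) = g/4 (w(g, D) = -(g - 2*g)/4 = -(-1)*g/4 = g/4)
m(s, V) = -182 + V + s (m(s, V) = (V + s) - 182 = -182 + V + s)
m(243, w(17, 2))/43549 = (-182 + (¼)*17 + 243)/43549 = (-182 + 17/4 + 243)*(1/43549) = (261/4)*(1/43549) = 261/174196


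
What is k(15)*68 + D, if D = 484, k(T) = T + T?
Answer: 2524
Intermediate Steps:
k(T) = 2*T
k(15)*68 + D = (2*15)*68 + 484 = 30*68 + 484 = 2040 + 484 = 2524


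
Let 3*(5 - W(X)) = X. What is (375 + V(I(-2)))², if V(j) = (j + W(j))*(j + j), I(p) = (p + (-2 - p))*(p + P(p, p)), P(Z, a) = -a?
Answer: 140625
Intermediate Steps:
W(X) = 5 - X/3
I(p) = 0 (I(p) = (p + (-2 - p))*(p - p) = -2*0 = 0)
V(j) = 2*j*(5 + 2*j/3) (V(j) = (j + (5 - j/3))*(j + j) = (5 + 2*j/3)*(2*j) = 2*j*(5 + 2*j/3))
(375 + V(I(-2)))² = (375 + (⅔)*0*(15 + 2*0))² = (375 + (⅔)*0*(15 + 0))² = (375 + (⅔)*0*15)² = (375 + 0)² = 375² = 140625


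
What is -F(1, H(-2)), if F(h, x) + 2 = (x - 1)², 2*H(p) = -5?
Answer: -41/4 ≈ -10.250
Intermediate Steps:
H(p) = -5/2 (H(p) = (½)*(-5) = -5/2)
F(h, x) = -2 + (-1 + x)² (F(h, x) = -2 + (x - 1)² = -2 + (-1 + x)²)
-F(1, H(-2)) = -(-2 + (-1 - 5/2)²) = -(-2 + (-7/2)²) = -(-2 + 49/4) = -1*41/4 = -41/4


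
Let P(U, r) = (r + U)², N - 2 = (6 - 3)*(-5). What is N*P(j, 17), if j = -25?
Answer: -832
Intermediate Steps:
N = -13 (N = 2 + (6 - 3)*(-5) = 2 + 3*(-5) = 2 - 15 = -13)
P(U, r) = (U + r)²
N*P(j, 17) = -13*(-25 + 17)² = -13*(-8)² = -13*64 = -832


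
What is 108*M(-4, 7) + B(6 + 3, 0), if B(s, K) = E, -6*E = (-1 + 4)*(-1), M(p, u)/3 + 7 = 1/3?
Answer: -4319/2 ≈ -2159.5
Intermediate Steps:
M(p, u) = -20 (M(p, u) = -21 + 3/3 = -21 + 3*(⅓) = -21 + 1 = -20)
E = ½ (E = -(-1 + 4)*(-1)/6 = -(-1)/2 = -⅙*(-3) = ½ ≈ 0.50000)
B(s, K) = ½
108*M(-4, 7) + B(6 + 3, 0) = 108*(-20) + ½ = -2160 + ½ = -4319/2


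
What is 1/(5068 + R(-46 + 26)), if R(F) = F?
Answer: 1/5048 ≈ 0.00019810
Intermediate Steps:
1/(5068 + R(-46 + 26)) = 1/(5068 + (-46 + 26)) = 1/(5068 - 20) = 1/5048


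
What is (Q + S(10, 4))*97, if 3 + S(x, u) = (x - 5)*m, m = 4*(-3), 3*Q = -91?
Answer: -27160/3 ≈ -9053.3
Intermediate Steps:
Q = -91/3 (Q = (⅓)*(-91) = -91/3 ≈ -30.333)
m = -12
S(x, u) = 57 - 12*x (S(x, u) = -3 + (x - 5)*(-12) = -3 + (-5 + x)*(-12) = -3 + (60 - 12*x) = 57 - 12*x)
(Q + S(10, 4))*97 = (-91/3 + (57 - 12*10))*97 = (-91/3 + (57 - 120))*97 = (-91/3 - 63)*97 = -280/3*97 = -27160/3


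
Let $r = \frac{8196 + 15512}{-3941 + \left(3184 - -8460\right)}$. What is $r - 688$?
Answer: $- \frac{5275956}{7703} \approx -684.92$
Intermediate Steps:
$r = \frac{23708}{7703}$ ($r = \frac{23708}{-3941 + \left(3184 + 8460\right)} = \frac{23708}{-3941 + 11644} = \frac{23708}{7703} \approx 3.0778$)
$r - 688 = \frac{23708}{7703} - 688 = - \frac{5275956}{7703}$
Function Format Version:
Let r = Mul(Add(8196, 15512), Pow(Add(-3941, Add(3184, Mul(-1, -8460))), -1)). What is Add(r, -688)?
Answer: Rational(-5275956, 7703) ≈ -684.92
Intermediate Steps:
r = Rational(23708, 7703) (r = Mul(23708, Pow(Add(-3941, Add(3184, 8460)), -1)) = Mul(23708, Pow(Add(-3941, 11644), -1)) = Mul(23708, Pow(7703, -1)) = Mul(23708, Rational(1, 7703)) = Rational(23708, 7703) ≈ 3.0778)
Add(r, -688) = Add(Rational(23708, 7703), -688) = Rational(-5275956, 7703)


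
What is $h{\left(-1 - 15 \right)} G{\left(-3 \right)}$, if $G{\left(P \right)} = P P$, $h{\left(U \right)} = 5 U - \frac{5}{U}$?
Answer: $- \frac{11475}{16} \approx -717.19$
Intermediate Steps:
$h{\left(U \right)} = - \frac{5}{U} + 5 U$
$G{\left(P \right)} = P^{2}$
$h{\left(-1 - 15 \right)} G{\left(-3 \right)} = \left(- \frac{5}{-1 - 15} + 5 \left(-1 - 15\right)\right) \left(-3\right)^{2} = \left(- \frac{5}{-16} + 5 \left(-16\right)\right) 9 = \left(\left(-5\right) \left(- \frac{1}{16}\right) - 80\right) 9 = \left(\frac{5}{16} - 80\right) 9 = \left(- \frac{1275}{16}\right) 9 = - \frac{11475}{16}$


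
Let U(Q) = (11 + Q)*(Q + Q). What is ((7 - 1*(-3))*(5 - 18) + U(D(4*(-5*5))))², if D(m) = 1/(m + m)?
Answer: 6771439635601/400000000 ≈ 16929.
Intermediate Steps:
D(m) = 1/(2*m)
U(Q) = 2*Q*(11 + Q) (U(Q) = (11 + Q)*(2*Q) = 2*Q*(11 + Q))
((7 - 1*(-3))*(5 - 18) + U(D(4*(-5*5))))² = ((7 - 1*(-3))*(5 - 18) + 2*(1/(2*((4*(-5*5)))))*(11 + 1/(2*((4*(-5*5))))))² = ((7 + 3)*(-13) + 2*(1/(2*((4*(-25)))))*(11 + 1/(2*((4*(-25))))))² = (10*(-13) + 2*((½)/(-100))*(11 + (½)/(-100)))² = (-130 + 2*((½)*(-1/100))*(11 + (½)*(-1/100)))² = (-130 + 2*(-1/200)*(11 - 1/200))² = (-130 + 2*(-1/200)*(2199/200))² = (-130 - 2199/20000)² = (-2602199/20000)² = 6771439635601/400000000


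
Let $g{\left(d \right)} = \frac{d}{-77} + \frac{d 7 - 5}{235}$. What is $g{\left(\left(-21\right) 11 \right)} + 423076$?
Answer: $\frac{99421943}{235} \approx 4.2307 \cdot 10^{5}$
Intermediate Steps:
$g{\left(d \right)} = - \frac{1}{47} + \frac{304 d}{18095}$ ($g{\left(d \right)} = d \left(- \frac{1}{77}\right) + \left(7 d - 5\right) \frac{1}{235} = - \frac{d}{77} + \left(-5 + 7 d\right) \frac{1}{235} = - \frac{d}{77} + \left(- \frac{1}{47} + \frac{7 d}{235}\right) = - \frac{1}{47} + \frac{304 d}{18095}$)
$g{\left(\left(-21\right) 11 \right)} + 423076 = \left(- \frac{1}{47} + \frac{304 \left(\left(-21\right) 11\right)}{18095}\right) + 423076 = \left(- \frac{1}{47} + \frac{304}{18095} \left(-231\right)\right) + 423076 = \left(- \frac{1}{47} - \frac{912}{235}\right) + 423076 = - \frac{917}{235} + 423076 = \frac{99421943}{235}$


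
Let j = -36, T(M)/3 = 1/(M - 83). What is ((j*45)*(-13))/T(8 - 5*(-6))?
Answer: -315900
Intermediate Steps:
T(M) = 3/(-83 + M) (T(M) = 3/(M - 83) = 3/(-83 + M))
((j*45)*(-13))/T(8 - 5*(-6)) = (-36*45*(-13))/((3/(-83 + (8 - 5*(-6))))) = (-1620*(-13))/((3/(-83 + (8 + 30)))) = 21060/((3/(-83 + 38))) = 21060/((3/(-45))) = 21060/((3*(-1/45))) = 21060/(-1/15) = 21060*(-15) = -315900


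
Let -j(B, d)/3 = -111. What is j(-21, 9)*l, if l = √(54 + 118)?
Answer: 666*√43 ≈ 4367.3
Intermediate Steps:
j(B, d) = 333 (j(B, d) = -3*(-111) = 333)
l = 2*√43 (l = √172 = 2*√43 ≈ 13.115)
j(-21, 9)*l = 333*(2*√43) = 666*√43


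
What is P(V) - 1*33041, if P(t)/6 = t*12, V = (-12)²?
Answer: -22673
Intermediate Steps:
V = 144
P(t) = 72*t (P(t) = 6*(t*12) = 6*(12*t) = 72*t)
P(V) - 1*33041 = 72*144 - 1*33041 = 10368 - 33041 = -22673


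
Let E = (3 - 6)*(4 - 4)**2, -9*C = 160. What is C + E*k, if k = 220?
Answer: -160/9 ≈ -17.778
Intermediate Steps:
C = -160/9 (C = -1/9*160 = -160/9 ≈ -17.778)
E = 0 (E = -3*0**2 = -3*0 = 0)
C + E*k = -160/9 + 0*220 = -160/9 + 0 = -160/9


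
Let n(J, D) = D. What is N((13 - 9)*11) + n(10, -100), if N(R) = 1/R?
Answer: -4399/44 ≈ -99.977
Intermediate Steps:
N((13 - 9)*11) + n(10, -100) = 1/((13 - 9)*11) - 100 = 1/(4*11) - 100 = 1/44 - 100 = -4399/44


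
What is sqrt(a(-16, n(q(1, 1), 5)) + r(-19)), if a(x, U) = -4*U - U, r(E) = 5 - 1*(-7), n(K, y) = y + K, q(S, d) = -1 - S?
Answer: I*sqrt(3) ≈ 1.732*I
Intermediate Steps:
n(K, y) = K + y
r(E) = 12 (r(E) = 5 + 7 = 12)
a(x, U) = -5*U
sqrt(a(-16, n(q(1, 1), 5)) + r(-19)) = sqrt(-5*((-1 - 1*1) + 5) + 12) = sqrt(-5*((-1 - 1) + 5) + 12) = sqrt(-5*(-2 + 5) + 12) = sqrt(-5*3 + 12) = sqrt(-15 + 12) = sqrt(-3) = I*sqrt(3)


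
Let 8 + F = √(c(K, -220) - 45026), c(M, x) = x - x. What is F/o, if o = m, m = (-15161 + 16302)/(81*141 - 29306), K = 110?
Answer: 20440/163 - 2555*I*√45026/163 ≈ 125.4 - 3326.1*I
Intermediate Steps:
m = -163/2555 (m = 1141/(11421 - 29306) = 1141/(-17885) = 1141*(-1/17885) = -163/2555 ≈ -0.063797)
c(M, x) = 0
o = -163/2555 ≈ -0.063797
F = -8 + I*√45026 (F = -8 + √(0 - 45026) = -8 + √(-45026) = -8 + I*√45026 ≈ -8.0 + 212.19*I)
F/o = (-8 + I*√45026)/(-163/2555) = (-8 + I*√45026)*(-2555/163) = 20440/163 - 2555*I*√45026/163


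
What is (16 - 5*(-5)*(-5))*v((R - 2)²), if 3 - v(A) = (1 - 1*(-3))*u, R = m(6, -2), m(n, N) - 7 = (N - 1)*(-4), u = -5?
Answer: -2507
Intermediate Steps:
m(n, N) = 11 - 4*N (m(n, N) = 7 + (N - 1)*(-4) = 7 + (-1 + N)*(-4) = 7 + (4 - 4*N) = 11 - 4*N)
R = 19 (R = 11 - 4*(-2) = 11 + 8 = 19)
v(A) = 23 (v(A) = 3 - (1 - 1*(-3))*(-5) = 3 - (1 + 3)*(-5) = 3 - 4*(-5) = 3 - 1*(-20) = 3 + 20 = 23)
(16 - 5*(-5)*(-5))*v((R - 2)²) = (16 - 5*(-5)*(-5))*23 = (16 + 25*(-5))*23 = (16 - 125)*23 = -109*23 = -2507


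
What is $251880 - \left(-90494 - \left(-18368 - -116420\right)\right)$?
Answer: $440426$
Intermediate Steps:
$251880 - \left(-90494 - \left(-18368 - -116420\right)\right) = 251880 - \left(-90494 - \left(-18368 + 116420\right)\right) = 251880 - \left(-90494 - 98052\right) = 251880 - -188546 = 251880 + 188546 = 440426$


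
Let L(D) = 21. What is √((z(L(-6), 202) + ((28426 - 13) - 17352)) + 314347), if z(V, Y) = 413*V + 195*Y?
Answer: √373471 ≈ 611.12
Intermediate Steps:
z(V, Y) = 195*Y + 413*V
√((z(L(-6), 202) + ((28426 - 13) - 17352)) + 314347) = √(((195*202 + 413*21) + ((28426 - 13) - 17352)) + 314347) = √(((39390 + 8673) + (28413 - 17352)) + 314347) = √((48063 + 11061) + 314347) = √(59124 + 314347) = √373471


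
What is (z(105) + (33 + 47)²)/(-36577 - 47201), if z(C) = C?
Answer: -6505/83778 ≈ -0.077646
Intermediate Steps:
(z(105) + (33 + 47)²)/(-36577 - 47201) = (105 + (33 + 47)²)/(-36577 - 47201) = (105 + 80²)/(-83778) = (105 + 6400)*(-1/83778) = 6505*(-1/83778) = -6505/83778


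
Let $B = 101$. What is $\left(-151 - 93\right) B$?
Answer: $-24644$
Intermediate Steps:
$\left(-151 - 93\right) B = \left(-151 - 93\right) 101 = \left(-244\right) 101 = -24644$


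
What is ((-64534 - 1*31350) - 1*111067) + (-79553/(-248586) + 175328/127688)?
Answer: -821108863089637/3967681146 ≈ -2.0695e+5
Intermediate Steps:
((-64534 - 1*31350) - 1*111067) + (-79553/(-248586) + 175328/127688) = ((-64534 - 31350) - 111067) + (-79553*(-1/248586) + 175328*(1/127688)) = (-95884 - 111067) + (79553/248586 + 21916/15961) = -206951 + 6717756209/3967681146 = -821108863089637/3967681146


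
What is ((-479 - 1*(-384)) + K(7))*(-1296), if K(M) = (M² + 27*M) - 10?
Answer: -172368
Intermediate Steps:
K(M) = -10 + M² + 27*M
((-479 - 1*(-384)) + K(7))*(-1296) = ((-479 - 1*(-384)) + (-10 + 7² + 27*7))*(-1296) = ((-479 + 384) + (-10 + 49 + 189))*(-1296) = (-95 + 228)*(-1296) = 133*(-1296) = -172368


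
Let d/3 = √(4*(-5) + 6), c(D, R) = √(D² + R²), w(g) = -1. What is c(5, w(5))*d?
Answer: 6*I*√91 ≈ 57.236*I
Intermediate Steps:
d = 3*I*√14 (d = 3*√(4*(-5) + 6) = 3*√(-20 + 6) = 3*√(-14) = 3*(I*√14) = 3*I*√14 ≈ 11.225*I)
c(5, w(5))*d = √(5² + (-1)²)*(3*I*√14) = √(25 + 1)*(3*I*√14) = √26*(3*I*√14) = 6*I*√91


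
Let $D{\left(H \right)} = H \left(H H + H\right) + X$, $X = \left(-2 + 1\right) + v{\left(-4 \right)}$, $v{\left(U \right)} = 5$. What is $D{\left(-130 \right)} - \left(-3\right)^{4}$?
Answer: $-2180177$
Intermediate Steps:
$X = 4$ ($X = \left(-2 + 1\right) + 5 = -1 + 5 = 4$)
$D{\left(H \right)} = 4 + H \left(H + H^{2}\right)$ ($D{\left(H \right)} = H \left(H H + H\right) + 4 = H \left(H^{2} + H\right) + 4 = H \left(H + H^{2}\right) + 4 = 4 + H \left(H + H^{2}\right)$)
$D{\left(-130 \right)} - \left(-3\right)^{4} = \left(4 + \left(-130\right)^{2} + \left(-130\right)^{3}\right) - \left(-3\right)^{4} = \left(4 + 16900 - 2197000\right) - 81 = -2180096 - 81 = -2180177$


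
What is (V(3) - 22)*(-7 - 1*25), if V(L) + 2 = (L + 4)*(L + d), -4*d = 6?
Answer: 432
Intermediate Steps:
d = -3/2 (d = -¼*6 = -3/2 ≈ -1.5000)
V(L) = -2 + (4 + L)*(-3/2 + L) (V(L) = -2 + (L + 4)*(L - 3/2) = -2 + (4 + L)*(-3/2 + L))
(V(3) - 22)*(-7 - 1*25) = ((-8 + 3² + (5/2)*3) - 22)*(-7 - 1*25) = ((-8 + 9 + 15/2) - 22)*(-7 - 25) = (17/2 - 22)*(-32) = -27/2*(-32) = 432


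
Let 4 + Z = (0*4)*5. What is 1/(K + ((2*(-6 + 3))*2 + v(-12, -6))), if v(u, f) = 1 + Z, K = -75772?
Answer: -1/75787 ≈ -1.3195e-5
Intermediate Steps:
Z = -4 (Z = -4 + (0*4)*5 = -4 + 0*5 = -4 + 0 = -4)
v(u, f) = -3 (v(u, f) = 1 - 4 = -3)
1/(K + ((2*(-6 + 3))*2 + v(-12, -6))) = 1/(-75772 + ((2*(-6 + 3))*2 - 3)) = 1/(-75772 + ((2*(-3))*2 - 3)) = 1/(-75772 + (-6*2 - 3)) = 1/(-75772 + (-12 - 3)) = 1/(-75772 - 15) = 1/(-75787) = -1/75787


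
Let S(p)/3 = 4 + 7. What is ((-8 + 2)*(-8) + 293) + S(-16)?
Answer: 374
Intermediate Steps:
S(p) = 33 (S(p) = 3*(4 + 7) = 3*11 = 33)
((-8 + 2)*(-8) + 293) + S(-16) = ((-8 + 2)*(-8) + 293) + 33 = (-6*(-8) + 293) + 33 = (48 + 293) + 33 = 341 + 33 = 374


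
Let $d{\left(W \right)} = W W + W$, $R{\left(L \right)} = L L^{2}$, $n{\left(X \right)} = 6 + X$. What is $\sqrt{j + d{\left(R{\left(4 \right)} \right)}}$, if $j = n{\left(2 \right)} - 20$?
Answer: $2 \sqrt{1037} \approx 64.405$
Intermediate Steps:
$j = -12$ ($j = \left(6 + 2\right) - 20 = 8 - 20 = -12$)
$R{\left(L \right)} = L^{3}$
$d{\left(W \right)} = W + W^{2}$ ($d{\left(W \right)} = W^{2} + W = W + W^{2}$)
$\sqrt{j + d{\left(R{\left(4 \right)} \right)}} = \sqrt{-12 + 4^{3} \left(1 + 4^{3}\right)} = \sqrt{-12 + 64 \left(1 + 64\right)} = \sqrt{-12 + 64 \cdot 65} = \sqrt{-12 + 4160} = \sqrt{4148} = 2 \sqrt{1037}$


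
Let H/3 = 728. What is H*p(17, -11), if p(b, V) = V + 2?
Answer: -19656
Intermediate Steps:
H = 2184 (H = 3*728 = 2184)
p(b, V) = 2 + V
H*p(17, -11) = 2184*(2 - 11) = 2184*(-9) = -19656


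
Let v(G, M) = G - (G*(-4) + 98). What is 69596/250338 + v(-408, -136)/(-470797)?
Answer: 16650405328/58929189693 ≈ 0.28255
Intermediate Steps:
v(G, M) = -98 + 5*G (v(G, M) = G - (-4*G + 98) = G - (98 - 4*G) = G + (-98 + 4*G) = -98 + 5*G)
69596/250338 + v(-408, -136)/(-470797) = 69596/250338 + (-98 + 5*(-408))/(-470797) = 69596*(1/250338) + (-98 - 2040)*(-1/470797) = 34798/125169 - 2138*(-1/470797) = 34798/125169 + 2138/470797 = 16650405328/58929189693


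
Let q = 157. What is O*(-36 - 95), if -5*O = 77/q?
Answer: 10087/785 ≈ 12.850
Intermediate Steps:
O = -77/785 (O = -77/(5*157) = -1/5*77/157 = -77/785 ≈ -0.098089)
O*(-36 - 95) = -77*(-36 - 95)/785 = -77/785*(-131) = 10087/785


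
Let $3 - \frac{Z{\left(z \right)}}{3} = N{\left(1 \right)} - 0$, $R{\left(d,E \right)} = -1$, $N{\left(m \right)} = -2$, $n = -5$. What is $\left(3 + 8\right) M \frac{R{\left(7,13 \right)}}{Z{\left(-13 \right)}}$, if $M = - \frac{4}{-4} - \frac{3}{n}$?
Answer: $- \frac{88}{75} \approx -1.1733$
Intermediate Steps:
$M = \frac{8}{5}$ ($M = - \frac{4}{-4} - \frac{3}{-5} = \left(-4\right) \left(- \frac{1}{4}\right) - - \frac{3}{5} = 1 + \frac{3}{5} = \frac{8}{5} \approx 1.6$)
$Z{\left(z \right)} = 15$ ($Z{\left(z \right)} = 9 - 3 \left(-2 - 0\right) = 9 - 3 \left(-2 + 0\right) = 9 - -6 = 9 + 6 = 15$)
$\left(3 + 8\right) M \frac{R{\left(7,13 \right)}}{Z{\left(-13 \right)}} = \left(3 + 8\right) \frac{8}{5} \left(- \frac{1}{15}\right) = 11 \cdot \frac{8}{5} \left(\left(-1\right) \frac{1}{15}\right) = \frac{88}{5} \left(- \frac{1}{15}\right) = - \frac{88}{75}$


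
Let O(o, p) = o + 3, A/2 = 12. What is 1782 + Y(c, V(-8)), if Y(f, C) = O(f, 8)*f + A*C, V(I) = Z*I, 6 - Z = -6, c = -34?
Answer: 532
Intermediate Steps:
A = 24 (A = 2*12 = 24)
Z = 12 (Z = 6 - 1*(-6) = 6 + 6 = 12)
O(o, p) = 3 + o
V(I) = 12*I
Y(f, C) = 24*C + f*(3 + f) (Y(f, C) = (3 + f)*f + 24*C = f*(3 + f) + 24*C = 24*C + f*(3 + f))
1782 + Y(c, V(-8)) = 1782 + (24*(12*(-8)) - 34*(3 - 34)) = 1782 + (24*(-96) - 34*(-31)) = 1782 + (-2304 + 1054) = 1782 - 1250 = 532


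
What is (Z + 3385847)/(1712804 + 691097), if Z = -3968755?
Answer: -582908/2403901 ≈ -0.24248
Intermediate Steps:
(Z + 3385847)/(1712804 + 691097) = (-3968755 + 3385847)/(1712804 + 691097) = -582908/2403901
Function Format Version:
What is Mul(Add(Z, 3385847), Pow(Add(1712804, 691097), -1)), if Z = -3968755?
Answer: Rational(-582908, 2403901) ≈ -0.24248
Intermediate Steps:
Mul(Add(Z, 3385847), Pow(Add(1712804, 691097), -1)) = Mul(Add(-3968755, 3385847), Pow(Add(1712804, 691097), -1)) = Mul(-582908, Pow(2403901, -1)) = Mul(-582908, Rational(1, 2403901)) = Rational(-582908, 2403901)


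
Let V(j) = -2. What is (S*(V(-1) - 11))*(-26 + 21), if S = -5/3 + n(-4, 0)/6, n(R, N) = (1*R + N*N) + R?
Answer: -195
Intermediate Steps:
n(R, N) = N² + 2*R (n(R, N) = (R + N²) + R = N² + 2*R)
S = -3 (S = -5/3 + (0² + 2*(-4))/6 = -5*⅓ + (0 - 8)*(⅙) = -5/3 - 8*⅙ = -5/3 - 4/3 = -3)
(S*(V(-1) - 11))*(-26 + 21) = (-3*(-2 - 11))*(-26 + 21) = -3*(-13)*(-5) = 39*(-5) = -195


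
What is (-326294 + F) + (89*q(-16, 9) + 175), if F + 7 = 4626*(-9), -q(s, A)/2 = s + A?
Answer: -366514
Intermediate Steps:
q(s, A) = -2*A - 2*s (q(s, A) = -2*(s + A) = -2*(A + s) = -2*A - 2*s)
F = -41641 (F = -7 + 4626*(-9) = -7 - 41634 = -41641)
(-326294 + F) + (89*q(-16, 9) + 175) = (-326294 - 41641) + (89*(-2*9 - 2*(-16)) + 175) = -367935 + (89*(-18 + 32) + 175) = -367935 + (89*14 + 175) = -367935 + (1246 + 175) = -367935 + 1421 = -366514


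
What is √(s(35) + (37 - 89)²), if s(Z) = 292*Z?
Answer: 6*√359 ≈ 113.68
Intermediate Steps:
√(s(35) + (37 - 89)²) = √(292*35 + (37 - 89)²) = √(10220 + (-52)²) = √(10220 + 2704) = √12924 = 6*√359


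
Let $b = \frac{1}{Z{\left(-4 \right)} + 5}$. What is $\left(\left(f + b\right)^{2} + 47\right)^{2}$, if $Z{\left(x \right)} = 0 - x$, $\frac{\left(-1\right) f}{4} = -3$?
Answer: $\frac{246113344}{6561} \approx 37512.0$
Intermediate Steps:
$f = 12$ ($f = \left(-4\right) \left(-3\right) = 12$)
$Z{\left(x \right)} = - x$
$b = \frac{1}{9}$ ($b = \frac{1}{\left(-1\right) \left(-4\right) + 5} = \frac{1}{4 + 5} = \frac{1}{9} \approx 0.11111$)
$\left(\left(f + b\right)^{2} + 47\right)^{2} = \left(\left(12 + \frac{1}{9}\right)^{2} + 47\right)^{2} = \left(\left(\frac{109}{9}\right)^{2} + 47\right)^{2} = \left(\frac{11881}{81} + 47\right)^{2} = \left(\frac{15688}{81}\right)^{2} = \frac{246113344}{6561}$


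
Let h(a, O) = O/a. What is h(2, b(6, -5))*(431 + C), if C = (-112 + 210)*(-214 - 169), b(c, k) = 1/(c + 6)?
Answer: -37103/24 ≈ -1546.0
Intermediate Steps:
b(c, k) = 1/(6 + c)
C = -37534 (C = 98*(-383) = -37534)
h(2, b(6, -5))*(431 + C) = (1/((6 + 6)*2))*(431 - 37534) = ((½)/12)*(-37103) = ((1/12)*(½))*(-37103) = (1/24)*(-37103) = -37103/24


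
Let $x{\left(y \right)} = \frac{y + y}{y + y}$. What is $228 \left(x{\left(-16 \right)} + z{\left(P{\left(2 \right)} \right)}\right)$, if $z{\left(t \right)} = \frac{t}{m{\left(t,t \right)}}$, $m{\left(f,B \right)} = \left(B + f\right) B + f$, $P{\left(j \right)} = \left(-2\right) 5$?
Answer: $216$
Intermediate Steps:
$P{\left(j \right)} = -10$
$m{\left(f,B \right)} = f + B \left(B + f\right)$ ($m{\left(f,B \right)} = B \left(B + f\right) + f = f + B \left(B + f\right)$)
$x{\left(y \right)} = 1$ ($x{\left(y \right)} = \frac{2 y}{2 y} = 2 y \frac{1}{2 y} = 1$)
$z{\left(t \right)} = \frac{t}{t + 2 t^{2}}$ ($z{\left(t \right)} = \frac{t}{t + t^{2} + t t} = \frac{t}{t + t^{2} + t^{2}} = \frac{t}{t + 2 t^{2}}$)
$228 \left(x{\left(-16 \right)} + z{\left(P{\left(2 \right)} \right)}\right) = 228 \left(1 + \frac{1}{1 + 2 \left(-10\right)}\right) = 228 \left(1 + \frac{1}{1 - 20}\right) = 228 \left(1 + \frac{1}{-19}\right) = 228 \left(1 - \frac{1}{19}\right) = 228 \cdot \frac{18}{19} = 216$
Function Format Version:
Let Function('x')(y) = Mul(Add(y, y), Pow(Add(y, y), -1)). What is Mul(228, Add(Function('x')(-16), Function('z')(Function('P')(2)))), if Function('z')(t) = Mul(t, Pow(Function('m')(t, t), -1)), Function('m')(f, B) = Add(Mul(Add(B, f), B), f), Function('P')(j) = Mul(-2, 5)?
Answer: 216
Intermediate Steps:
Function('P')(j) = -10
Function('m')(f, B) = Add(f, Mul(B, Add(B, f))) (Function('m')(f, B) = Add(Mul(B, Add(B, f)), f) = Add(f, Mul(B, Add(B, f))))
Function('x')(y) = 1 (Function('x')(y) = Mul(Mul(2, y), Pow(Mul(2, y), -1)) = Mul(Mul(2, y), Mul(Rational(1, 2), Pow(y, -1))) = 1)
Function('z')(t) = Mul(t, Pow(Add(t, Mul(2, Pow(t, 2))), -1)) (Function('z')(t) = Mul(t, Pow(Add(t, Pow(t, 2), Mul(t, t)), -1)) = Mul(t, Pow(Add(t, Pow(t, 2), Pow(t, 2)), -1)) = Mul(t, Pow(Add(t, Mul(2, Pow(t, 2))), -1)))
Mul(228, Add(Function('x')(-16), Function('z')(Function('P')(2)))) = Mul(228, Add(1, Pow(Add(1, Mul(2, -10)), -1))) = Mul(228, Add(1, Pow(Add(1, -20), -1))) = Mul(228, Add(1, Pow(-19, -1))) = Mul(228, Add(1, Rational(-1, 19))) = Mul(228, Rational(18, 19)) = 216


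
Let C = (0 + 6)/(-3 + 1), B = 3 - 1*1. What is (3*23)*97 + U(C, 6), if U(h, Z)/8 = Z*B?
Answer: 6789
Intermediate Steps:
B = 2 (B = 3 - 1 = 2)
C = -3 (C = 6/(-2) = 6*(-½) = -3)
U(h, Z) = 16*Z (U(h, Z) = 8*(Z*2) = 8*(2*Z) = 16*Z)
(3*23)*97 + U(C, 6) = (3*23)*97 + 16*6 = 69*97 + 96 = 6693 + 96 = 6789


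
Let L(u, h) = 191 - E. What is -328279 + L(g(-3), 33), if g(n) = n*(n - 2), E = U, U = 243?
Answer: -328331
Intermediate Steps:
E = 243
g(n) = n*(-2 + n)
L(u, h) = -52 (L(u, h) = 191 - 1*243 = 191 - 243 = -52)
-328279 + L(g(-3), 33) = -328279 - 52 = -328331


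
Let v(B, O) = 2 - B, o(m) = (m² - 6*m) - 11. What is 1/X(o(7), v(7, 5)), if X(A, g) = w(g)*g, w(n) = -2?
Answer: ⅒ ≈ 0.10000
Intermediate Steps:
o(m) = -11 + m² - 6*m
X(A, g) = -2*g
1/X(o(7), v(7, 5)) = 1/(-2*(2 - 1*7)) = 1/(-2*(2 - 7)) = 1/(-2*(-5)) = 1/10 = ⅒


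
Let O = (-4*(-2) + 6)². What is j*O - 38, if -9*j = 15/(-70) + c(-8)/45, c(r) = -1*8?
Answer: -11932/405 ≈ -29.462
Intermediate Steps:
c(r) = -8
O = 196 (O = (8 + 6)² = 14² = 196)
j = 247/5670 (j = -(15/(-70) - 8/45)/9 = -(15*(-1/70) - 8*1/45)/9 = -(-3/14 - 8/45)/9 = -⅑*(-247/630) = 247/5670 ≈ 0.043563)
j*O - 38 = (247/5670)*196 - 38 = 3458/405 - 38 = -11932/405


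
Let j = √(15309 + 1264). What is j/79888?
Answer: √16573/79888 ≈ 0.0016115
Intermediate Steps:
j = √16573 ≈ 128.74
j/79888 = √16573/79888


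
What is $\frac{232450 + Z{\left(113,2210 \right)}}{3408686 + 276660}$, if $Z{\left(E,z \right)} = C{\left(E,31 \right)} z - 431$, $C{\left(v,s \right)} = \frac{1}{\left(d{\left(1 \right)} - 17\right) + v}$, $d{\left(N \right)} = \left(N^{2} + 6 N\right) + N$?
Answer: $\frac{928161}{14741384} \approx 0.062963$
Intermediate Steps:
$d{\left(N \right)} = N^{2} + 7 N$
$C{\left(v,s \right)} = \frac{1}{-9 + v}$ ($C{\left(v,s \right)} = \frac{1}{\left(1 \left(7 + 1\right) - 17\right) + v} = \frac{1}{\left(1 \cdot 8 - 17\right) + v} = \frac{1}{\left(8 - 17\right) + v} = \frac{1}{-9 + v}$)
$Z{\left(E,z \right)} = -431 + \frac{z}{-9 + E}$ ($Z{\left(E,z \right)} = \frac{z}{-9 + E} - 431 = -431 + \frac{z}{-9 + E}$)
$\frac{232450 + Z{\left(113,2210 \right)}}{3408686 + 276660} = \frac{232450 + \frac{3879 + 2210 - 48703}{-9 + 113}}{3408686 + 276660} = \frac{232450 + \frac{3879 + 2210 - 48703}{104}}{3685346} = \left(232450 + \frac{1}{104} \left(-42614\right)\right) \frac{1}{3685346} = \left(232450 - \frac{1639}{4}\right) \frac{1}{3685346} = \frac{928161}{4} \cdot \frac{1}{3685346} = \frac{928161}{14741384}$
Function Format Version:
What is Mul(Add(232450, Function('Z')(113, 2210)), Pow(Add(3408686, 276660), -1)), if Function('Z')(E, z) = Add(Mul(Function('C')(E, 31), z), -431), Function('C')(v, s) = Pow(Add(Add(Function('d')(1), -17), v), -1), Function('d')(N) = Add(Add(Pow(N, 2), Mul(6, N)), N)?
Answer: Rational(928161, 14741384) ≈ 0.062963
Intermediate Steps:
Function('d')(N) = Add(Pow(N, 2), Mul(7, N))
Function('C')(v, s) = Pow(Add(-9, v), -1) (Function('C')(v, s) = Pow(Add(Add(Mul(1, Add(7, 1)), -17), v), -1) = Pow(Add(Add(Mul(1, 8), -17), v), -1) = Pow(Add(Add(8, -17), v), -1) = Pow(Add(-9, v), -1))
Function('Z')(E, z) = Add(-431, Mul(z, Pow(Add(-9, E), -1))) (Function('Z')(E, z) = Add(Mul(Pow(Add(-9, E), -1), z), -431) = Add(Mul(z, Pow(Add(-9, E), -1)), -431) = Add(-431, Mul(z, Pow(Add(-9, E), -1))))
Mul(Add(232450, Function('Z')(113, 2210)), Pow(Add(3408686, 276660), -1)) = Mul(Add(232450, Mul(Pow(Add(-9, 113), -1), Add(3879, 2210, Mul(-431, 113)))), Pow(Add(3408686, 276660), -1)) = Mul(Add(232450, Mul(Pow(104, -1), Add(3879, 2210, -48703))), Pow(3685346, -1)) = Mul(Add(232450, Mul(Rational(1, 104), -42614)), Rational(1, 3685346)) = Mul(Add(232450, Rational(-1639, 4)), Rational(1, 3685346)) = Mul(Rational(928161, 4), Rational(1, 3685346)) = Rational(928161, 14741384)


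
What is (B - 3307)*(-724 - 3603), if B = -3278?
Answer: 28493295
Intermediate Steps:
(B - 3307)*(-724 - 3603) = (-3278 - 3307)*(-724 - 3603) = -6585*(-4327) = 28493295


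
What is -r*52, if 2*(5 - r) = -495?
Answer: -13130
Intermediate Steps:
r = 505/2 (r = 5 - 1/2*(-495) = 5 + 495/2 = 505/2 ≈ 252.50)
-r*52 = -1*505/2*52 = -505/2*52 = -13130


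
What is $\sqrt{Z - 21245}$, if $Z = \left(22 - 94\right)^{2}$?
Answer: $i \sqrt{16061} \approx 126.73 i$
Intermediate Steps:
$Z = 5184$ ($Z = \left(-72\right)^{2} = 5184$)
$\sqrt{Z - 21245} = \sqrt{5184 - 21245} = \sqrt{-16061} = i \sqrt{16061}$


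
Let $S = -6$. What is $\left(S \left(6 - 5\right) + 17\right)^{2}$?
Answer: $121$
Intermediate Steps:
$\left(S \left(6 - 5\right) + 17\right)^{2} = \left(- 6 \left(6 - 5\right) + 17\right)^{2} = \left(\left(-6\right) 1 + 17\right)^{2} = \left(-6 + 17\right)^{2} = 11^{2} = 121$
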